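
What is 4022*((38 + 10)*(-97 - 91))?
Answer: -36294528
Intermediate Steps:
4022*((38 + 10)*(-97 - 91)) = 4022*(48*(-188)) = 4022*(-9024) = -36294528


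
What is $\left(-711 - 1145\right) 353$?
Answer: $-655168$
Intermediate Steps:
$\left(-711 - 1145\right) 353 = \left(-1856\right) 353 = -655168$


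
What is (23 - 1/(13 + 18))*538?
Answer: 383056/31 ≈ 12357.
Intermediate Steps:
(23 - 1/(13 + 18))*538 = (23 - 1/31)*538 = (712/31)*538 = 383056/31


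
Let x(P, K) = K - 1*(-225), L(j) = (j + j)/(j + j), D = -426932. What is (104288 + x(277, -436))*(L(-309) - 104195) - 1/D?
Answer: -4629735540998215/426932 ≈ -1.0844e+10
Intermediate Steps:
L(j) = 1 (L(j) = (2*j)/((2*j)) = (2*j)*(1/(2*j)) = 1)
x(P, K) = 225 + K (x(P, K) = K + 225 = 225 + K)
(104288 + x(277, -436))*(L(-309) - 104195) - 1/D = (104288 + (225 - 436))*(1 - 104195) - 1/(-426932) = (104288 - 211)*(-104194) - 1*(-1/426932) = 104077*(-104194) + 1/426932 = -10844198938 + 1/426932 = -4629735540998215/426932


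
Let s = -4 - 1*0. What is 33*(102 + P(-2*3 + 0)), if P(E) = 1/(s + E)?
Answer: 33627/10 ≈ 3362.7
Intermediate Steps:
s = -4 (s = -4 + 0 = -4)
P(E) = 1/(-4 + E)
33*(102 + P(-2*3 + 0)) = 33*(102 + 1/(-4 + (-2*3 + 0))) = 33*(102 + 1/(-4 + (-6 + 0))) = 33*(102 + 1/(-4 - 6)) = 33*(102 + 1/(-10)) = 33*(102 - ⅒) = 33*(1019/10) = 33627/10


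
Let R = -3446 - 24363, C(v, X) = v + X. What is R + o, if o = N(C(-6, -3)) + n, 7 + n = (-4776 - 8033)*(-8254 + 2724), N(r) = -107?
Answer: 70805847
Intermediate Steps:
C(v, X) = X + v
n = 70833763 (n = -7 + (-4776 - 8033)*(-8254 + 2724) = -7 - 12809*(-5530) = -7 + 70833770 = 70833763)
o = 70833656 (o = -107 + 70833763 = 70833656)
R = -27809
R + o = -27809 + 70833656 = 70805847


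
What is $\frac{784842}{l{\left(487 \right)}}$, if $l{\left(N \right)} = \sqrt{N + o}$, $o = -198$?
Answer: $\frac{784842}{17} \approx 46167.0$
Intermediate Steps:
$l{\left(N \right)} = \sqrt{-198 + N}$ ($l{\left(N \right)} = \sqrt{N - 198} = \sqrt{-198 + N}$)
$\frac{784842}{l{\left(487 \right)}} = \frac{784842}{\sqrt{-198 + 487}} = \frac{784842}{\sqrt{289}} = \frac{784842}{17}$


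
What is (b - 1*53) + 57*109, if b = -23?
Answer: 6137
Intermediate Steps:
(b - 1*53) + 57*109 = (-23 - 1*53) + 57*109 = (-23 - 53) + 6213 = -76 + 6213 = 6137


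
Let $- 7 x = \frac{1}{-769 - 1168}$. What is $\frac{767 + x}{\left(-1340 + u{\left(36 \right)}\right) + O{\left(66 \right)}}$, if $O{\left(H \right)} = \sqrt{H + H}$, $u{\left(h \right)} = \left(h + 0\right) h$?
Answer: $- \frac{10399754}{555919} - \frac{5199877 \sqrt{33}}{6115109} \approx -23.592$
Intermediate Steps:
$x = \frac{1}{13559}$ ($x = - \frac{1}{7 \left(-769 - 1168\right)} = - \frac{1}{7 \left(-1937\right)} = \left(- \frac{1}{7}\right) \left(- \frac{1}{1937}\right) = \frac{1}{13559} \approx 7.3752 \cdot 10^{-5}$)
$u{\left(h \right)} = h^{2}$ ($u{\left(h \right)} = h h = h^{2}$)
$O{\left(H \right)} = \sqrt{2} \sqrt{H}$ ($O{\left(H \right)} = \sqrt{2 H} = \sqrt{2} \sqrt{H}$)
$\frac{767 + x}{\left(-1340 + u{\left(36 \right)}\right) + O{\left(66 \right)}} = \frac{767 + \frac{1}{13559}}{\left(-1340 + 36^{2}\right) + \sqrt{2} \sqrt{66}} = \frac{10399754}{13559 \left(\left(-1340 + 1296\right) + 2 \sqrt{33}\right)} = \frac{10399754}{13559 \left(-44 + 2 \sqrt{33}\right)}$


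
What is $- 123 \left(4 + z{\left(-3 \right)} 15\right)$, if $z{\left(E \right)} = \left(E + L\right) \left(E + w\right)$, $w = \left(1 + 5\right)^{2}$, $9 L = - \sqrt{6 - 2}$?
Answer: $195693$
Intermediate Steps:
$L = - \frac{2}{9}$ ($L = \frac{\left(-1\right) \sqrt{6 - 2}}{9} = \frac{\left(-1\right) \sqrt{4}}{9} = \frac{\left(-1\right) 2}{9} = \frac{1}{9} \left(-2\right) = - \frac{2}{9} \approx -0.22222$)
$w = 36$ ($w = 6^{2} = 36$)
$z{\left(E \right)} = \left(36 + E\right) \left(- \frac{2}{9} + E\right)$ ($z{\left(E \right)} = \left(E - \frac{2}{9}\right) \left(E + 36\right) = \left(- \frac{2}{9} + E\right) \left(36 + E\right) = \left(36 + E\right) \left(- \frac{2}{9} + E\right)$)
$- 123 \left(4 + z{\left(-3 \right)} 15\right) = - 123 \left(4 + \left(-8 + \left(-3\right)^{2} + \frac{322}{9} \left(-3\right)\right) 15\right) = - 123 \left(4 + \left(-8 + 9 - \frac{322}{3}\right) 15\right) = - 123 \left(4 - 1595\right) = \left(-123\right) \left(-1591\right) = 195693$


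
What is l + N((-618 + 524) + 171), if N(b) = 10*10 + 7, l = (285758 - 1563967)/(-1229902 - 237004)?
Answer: 158237151/1466906 ≈ 107.87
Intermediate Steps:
l = 1278209/1466906 (l = -1278209/(-1466906) = -1278209*(-1/1466906) = 1278209/1466906 ≈ 0.87136)
N(b) = 107 (N(b) = 100 + 7 = 107)
l + N((-618 + 524) + 171) = 1278209/1466906 + 107 = 158237151/1466906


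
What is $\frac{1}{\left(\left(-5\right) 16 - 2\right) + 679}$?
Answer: $\frac{1}{597} \approx 0.001675$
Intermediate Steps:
$\frac{1}{\left(\left(-5\right) 16 - 2\right) + 679} = \frac{1}{\left(-80 - 2\right) + 679} = \frac{1}{-82 + 679} = \frac{1}{597}$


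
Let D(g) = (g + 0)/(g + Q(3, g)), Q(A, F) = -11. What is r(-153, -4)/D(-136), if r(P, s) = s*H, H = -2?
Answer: 147/17 ≈ 8.6471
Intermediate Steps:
r(P, s) = -2*s (r(P, s) = s*(-2) = -2*s)
D(g) = g/(-11 + g) (D(g) = (g + 0)/(g - 11) = g/(-11 + g))
r(-153, -4)/D(-136) = (-2*(-4))/((-136/(-11 - 136))) = 8/((-136/(-147))) = 8/((-136*(-1/147))) = 8/(136/147) = 8*(147/136) = 147/17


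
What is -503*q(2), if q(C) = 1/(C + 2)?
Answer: -503/4 ≈ -125.75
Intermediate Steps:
q(C) = 1/(2 + C)
-503*q(2) = -503/(2 + 2) = -503/4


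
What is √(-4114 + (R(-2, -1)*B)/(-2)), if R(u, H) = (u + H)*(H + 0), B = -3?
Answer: I*√16438/2 ≈ 64.105*I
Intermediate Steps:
R(u, H) = H*(H + u) (R(u, H) = (H + u)*H = H*(H + u))
√(-4114 + (R(-2, -1)*B)/(-2)) = √(-4114 + (-(-1 - 2)*(-3))/(-2)) = √(-4114 + (-1*(-3)*(-3))*(-½)) = √(-4114 + (3*(-3))*(-½)) = √(-4114 - 9*(-½)) = √(-4114 + 9/2) = √(-8219/2) = I*√16438/2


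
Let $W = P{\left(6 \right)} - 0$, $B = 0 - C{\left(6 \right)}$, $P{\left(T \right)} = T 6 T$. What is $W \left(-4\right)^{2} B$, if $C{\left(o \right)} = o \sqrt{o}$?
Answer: $- 20736 \sqrt{6} \approx -50793.0$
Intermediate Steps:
$C{\left(o \right)} = o^{\frac{3}{2}}$
$P{\left(T \right)} = 6 T^{2}$ ($P{\left(T \right)} = 6 T T = 6 T^{2}$)
$B = - 6 \sqrt{6}$ ($B = 0 - 6^{\frac{3}{2}} = 0 - 6 \sqrt{6} = - 6 \sqrt{6} \approx -14.697$)
$W = 216$ ($W = 6 \cdot 6^{2} - 0 = 6 \cdot 36 + 0 = 216 + 0 = 216$)
$W \left(-4\right)^{2} B = 216 \left(-4\right)^{2} \left(- 6 \sqrt{6}\right) = 216 \cdot 16 \left(- 6 \sqrt{6}\right) = 3456 \left(- 6 \sqrt{6}\right) = - 20736 \sqrt{6}$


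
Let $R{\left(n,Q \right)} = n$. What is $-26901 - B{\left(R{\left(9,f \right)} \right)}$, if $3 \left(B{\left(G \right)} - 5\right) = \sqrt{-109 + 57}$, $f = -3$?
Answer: $-26906 - \frac{2 i \sqrt{13}}{3} \approx -26906.0 - 2.4037 i$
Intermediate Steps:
$B{\left(G \right)} = 5 + \frac{2 i \sqrt{13}}{3}$ ($B{\left(G \right)} = 5 + \frac{\sqrt{-109 + 57}}{3} = 5 + \frac{\sqrt{-52}}{3} = 5 + \frac{2 i \sqrt{13}}{3}$)
$-26901 - B{\left(R{\left(9,f \right)} \right)} = -26901 - \left(5 + \frac{2 i \sqrt{13}}{3}\right) = -26906 - \frac{2 i \sqrt{13}}{3}$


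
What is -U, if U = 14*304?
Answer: -4256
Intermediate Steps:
U = 4256
-U = -1*4256 = -4256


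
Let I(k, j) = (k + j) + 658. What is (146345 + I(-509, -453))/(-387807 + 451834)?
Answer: 146041/64027 ≈ 2.2809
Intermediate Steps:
I(k, j) = 658 + j + k (I(k, j) = (j + k) + 658 = 658 + j + k)
(146345 + I(-509, -453))/(-387807 + 451834) = (146345 + (658 - 453 - 509))/(-387807 + 451834) = (146345 - 304)/64027 = 146041*(1/64027) = 146041/64027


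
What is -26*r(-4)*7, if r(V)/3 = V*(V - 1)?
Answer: -10920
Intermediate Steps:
r(V) = 3*V*(-1 + V) (r(V) = 3*(V*(V - 1)) = 3*(V*(-1 + V)) = 3*V*(-1 + V))
-26*r(-4)*7 = -78*(-4)*(-1 - 4)*7 = -78*(-4)*(-5)*7 = -26*60*7 = -1560*7 = -10920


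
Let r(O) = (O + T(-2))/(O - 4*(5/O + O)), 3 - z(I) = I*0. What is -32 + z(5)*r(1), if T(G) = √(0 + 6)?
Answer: -739/23 - 3*√6/23 ≈ -32.450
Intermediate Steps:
z(I) = 3 (z(I) = 3 - I*0 = 3 - 1*0 = 3 + 0 = 3)
T(G) = √6
r(O) = (O + √6)/(-20/O - 3*O) (r(O) = (O + √6)/(O - 4*(5/O + O)) = (O + √6)/(O - 4*(O + 5/O)) = (O + √6)/(O + (-20/O - 4*O)) = (O + √6)/(-20/O - 3*O))
-32 + z(5)*r(1) = -32 + 3*(-1*1*(1 + √6)/(20 + 3*1²)) = -32 + 3*(-1*1*(1 + √6)/(20 + 3*1)) = -32 + 3*(-1*1*(1 + √6)/(20 + 3)) = -32 + 3*(-1*1*(1 + √6)/23) = -32 + 3*(-1*1*1/23*(1 + √6)) = -32 + 3*(-1/23 - √6/23) = -32 + (-3/23 - 3*√6/23) = -739/23 - 3*√6/23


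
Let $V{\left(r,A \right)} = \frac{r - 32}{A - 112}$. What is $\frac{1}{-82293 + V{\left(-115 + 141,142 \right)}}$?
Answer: $- \frac{5}{411466} \approx -1.2152 \cdot 10^{-5}$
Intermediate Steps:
$V{\left(r,A \right)} = \frac{-32 + r}{-112 + A}$
$\frac{1}{-82293 + V{\left(-115 + 141,142 \right)}} = \frac{1}{-82293 + \frac{-32 + \left(-115 + 141\right)}{-112 + 142}} = \frac{1}{-82293 + \frac{-32 + 26}{30}} = \frac{1}{-82293 + \frac{1}{30} \left(-6\right)} = \frac{1}{-82293 - \frac{1}{5}} = \frac{1}{- \frac{411466}{5}} = - \frac{5}{411466}$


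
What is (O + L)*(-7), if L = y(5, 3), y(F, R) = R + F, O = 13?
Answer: -147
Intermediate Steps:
y(F, R) = F + R
L = 8 (L = 5 + 3 = 8)
(O + L)*(-7) = (13 + 8)*(-7) = 21*(-7) = -147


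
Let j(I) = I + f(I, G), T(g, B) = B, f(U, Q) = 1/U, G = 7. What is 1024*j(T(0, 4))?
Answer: 4352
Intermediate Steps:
j(I) = I + 1/I
1024*j(T(0, 4)) = 1024*(4 + 1/4) = 1024*(4 + ¼) = 1024*(17/4) = 4352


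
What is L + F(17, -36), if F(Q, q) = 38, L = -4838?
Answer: -4800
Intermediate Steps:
L + F(17, -36) = -4838 + 38 = -4800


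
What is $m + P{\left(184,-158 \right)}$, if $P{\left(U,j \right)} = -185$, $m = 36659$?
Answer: $36474$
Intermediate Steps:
$m + P{\left(184,-158 \right)} = 36659 - 185 = 36474$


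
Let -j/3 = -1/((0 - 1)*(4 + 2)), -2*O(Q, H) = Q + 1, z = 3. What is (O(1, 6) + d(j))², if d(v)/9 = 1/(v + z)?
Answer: 169/25 ≈ 6.7600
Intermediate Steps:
O(Q, H) = -½ - Q/2 (O(Q, H) = -(Q + 1)/2 = -(1 + Q)/2 = -½ - Q/2)
j = -½ (j = -(-3)/((0 - 1)*(4 + 2)) = -(-3)/((-1*6)) = -(-3)/(-6) = -(-3)*(-1)/6 = -3*⅙ = -½ ≈ -0.50000)
d(v) = 9/(3 + v) (d(v) = 9/(v + 3) = 9/(3 + v))
(O(1, 6) + d(j))² = ((-½ - ½*1) + 9/(3 - ½))² = ((-½ - ½) + 9/(5/2))² = (-1 + 9*(⅖))² = (-1 + 18/5)² = (13/5)² = 169/25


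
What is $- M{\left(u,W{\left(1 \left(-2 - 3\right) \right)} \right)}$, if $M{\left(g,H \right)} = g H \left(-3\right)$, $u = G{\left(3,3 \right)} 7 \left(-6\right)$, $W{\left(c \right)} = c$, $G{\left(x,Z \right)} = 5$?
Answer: $3150$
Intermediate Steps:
$u = -210$ ($u = 5 \cdot 7 \left(-6\right) = 35 \left(-6\right) = -210$)
$M{\left(g,H \right)} = - 3 H g$ ($M{\left(g,H \right)} = H g \left(-3\right) = - 3 H g$)
$- M{\left(u,W{\left(1 \left(-2 - 3\right) \right)} \right)} = - \left(-3\right) 1 \left(-2 - 3\right) \left(-210\right) = - \left(-3\right) 1 \left(-5\right) \left(-210\right) = - \left(-3\right) \left(-5\right) \left(-210\right) = \left(-1\right) \left(-3150\right) = 3150$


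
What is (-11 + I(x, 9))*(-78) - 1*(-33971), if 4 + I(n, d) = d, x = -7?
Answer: 34439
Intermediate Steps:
I(n, d) = -4 + d
(-11 + I(x, 9))*(-78) - 1*(-33971) = (-11 + (-4 + 9))*(-78) - 1*(-33971) = (-11 + 5)*(-78) + 33971 = -6*(-78) + 33971 = 468 + 33971 = 34439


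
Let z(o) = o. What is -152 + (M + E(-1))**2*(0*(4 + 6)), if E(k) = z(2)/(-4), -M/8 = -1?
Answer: -152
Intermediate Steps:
M = 8 (M = -8*(-1) = 8)
E(k) = -1/2 (E(k) = 2/(-4) = 2*(-1/4) = -1/2)
-152 + (M + E(-1))**2*(0*(4 + 6)) = -152 + (8 - 1/2)**2*(0*(4 + 6)) = -152 + (15/2)**2*(0*10) = -152 + (225/4)*0 = -152 + 0 = -152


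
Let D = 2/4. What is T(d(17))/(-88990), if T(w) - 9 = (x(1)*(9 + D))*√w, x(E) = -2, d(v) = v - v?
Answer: -9/88990 ≈ -0.00010113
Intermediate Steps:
d(v) = 0
D = ½ (D = 2*(¼) = ½ ≈ 0.50000)
T(w) = 9 - 19*√w (T(w) = 9 + (-2*(9 + ½))*√w = 9 + (-2*19/2)*√w = 9 - 19*√w)
T(d(17))/(-88990) = (9 - 19*√0)/(-88990) = (9 - 19*0)*(-1/88990) = (9 + 0)*(-1/88990) = 9*(-1/88990) = -9/88990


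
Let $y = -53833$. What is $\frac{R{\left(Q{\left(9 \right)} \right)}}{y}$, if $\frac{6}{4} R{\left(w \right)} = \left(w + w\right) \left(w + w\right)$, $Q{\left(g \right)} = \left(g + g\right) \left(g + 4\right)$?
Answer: $- \frac{11232}{4141} \approx -2.7124$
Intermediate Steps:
$Q{\left(g \right)} = 2 g \left(4 + g\right)$
$R{\left(w \right)} = \frac{8 w^{2}}{3}$ ($R{\left(w \right)} = \frac{2 \left(w + w\right) \left(w + w\right)}{3} = \frac{2 \cdot 2 w 2 w}{3} = \frac{2 \cdot 4 w^{2}}{3} = \frac{8 w^{2}}{3}$)
$\frac{R{\left(Q{\left(9 \right)} \right)}}{y} = \frac{\frac{8}{3} \left(2 \cdot 9 \left(4 + 9\right)\right)^{2}}{-53833} = \frac{8 \left(2 \cdot 9 \cdot 13\right)^{2}}{3} \left(- \frac{1}{53833}\right) = \frac{8 \cdot 234^{2}}{3} \left(- \frac{1}{53833}\right) = \frac{8}{3} \cdot 54756 \left(- \frac{1}{53833}\right) = 146016 \left(- \frac{1}{53833}\right) = - \frac{11232}{4141}$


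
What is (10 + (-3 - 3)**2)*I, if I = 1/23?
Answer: 2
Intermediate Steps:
I = 1/23 ≈ 0.043478
(10 + (-3 - 3)**2)*I = (10 + (-3 - 3)**2)*(1/23) = (10 + (-6)**2)*(1/23) = (10 + 36)*(1/23) = 46*(1/23) = 2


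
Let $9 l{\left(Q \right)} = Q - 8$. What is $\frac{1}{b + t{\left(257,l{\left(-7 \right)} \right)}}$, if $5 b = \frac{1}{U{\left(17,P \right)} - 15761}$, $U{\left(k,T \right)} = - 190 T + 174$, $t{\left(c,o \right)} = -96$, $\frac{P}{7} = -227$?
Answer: $- \frac{1431615}{137435039} \approx -0.010417$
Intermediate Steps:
$P = -1589$ ($P = 7 \left(-227\right) = -1589$)
$l{\left(Q \right)} = - \frac{8}{9} + \frac{Q}{9}$ ($l{\left(Q \right)} = \frac{Q - 8}{9} = \frac{-8 + Q}{9} = - \frac{8}{9} + \frac{Q}{9}$)
$U{\left(k,T \right)} = 174 - 190 T$
$b = \frac{1}{1431615}$ ($b = \frac{1}{5 \left(\left(174 - -301910\right) - 15761\right)} = \frac{1}{5 \left(\left(174 + 301910\right) - 15761\right)} = \frac{1}{5 \left(302084 - 15761\right)} = \frac{1}{5 \cdot 286323} = \frac{1}{5} \cdot \frac{1}{286323} = \frac{1}{1431615} \approx 6.9851 \cdot 10^{-7}$)
$\frac{1}{b + t{\left(257,l{\left(-7 \right)} \right)}} = \frac{1}{\frac{1}{1431615} - 96} = \frac{1}{- \frac{137435039}{1431615}} = - \frac{1431615}{137435039}$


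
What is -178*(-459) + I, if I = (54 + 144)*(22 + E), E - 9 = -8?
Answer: 86256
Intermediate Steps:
E = 1 (E = 9 - 8 = 1)
I = 4554 (I = (54 + 144)*(22 + 1) = 198*23 = 4554)
-178*(-459) + I = -178*(-459) + 4554 = 81702 + 4554 = 86256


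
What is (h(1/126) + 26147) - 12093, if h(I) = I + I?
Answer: 885403/63 ≈ 14054.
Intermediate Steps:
h(I) = 2*I
(h(1/126) + 26147) - 12093 = (2/126 + 26147) - 12093 = (2*(1/126) + 26147) - 12093 = (1/63 + 26147) - 12093 = 1647262/63 - 12093 = 885403/63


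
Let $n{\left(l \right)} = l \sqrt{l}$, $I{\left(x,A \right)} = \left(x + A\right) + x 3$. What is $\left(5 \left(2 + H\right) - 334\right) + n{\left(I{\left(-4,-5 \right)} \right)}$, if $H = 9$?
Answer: $-279 - 21 i \sqrt{21} \approx -279.0 - 96.234 i$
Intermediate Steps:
$I{\left(x,A \right)} = A + 4 x$ ($I{\left(x,A \right)} = \left(A + x\right) + 3 x = A + 4 x$)
$n{\left(l \right)} = l^{\frac{3}{2}}$
$\left(5 \left(2 + H\right) - 334\right) + n{\left(I{\left(-4,-5 \right)} \right)} = \left(5 \left(2 + 9\right) - 334\right) + \left(-5 + 4 \left(-4\right)\right)^{\frac{3}{2}} = \left(5 \cdot 11 - 334\right) + \left(-5 - 16\right)^{\frac{3}{2}} = \left(55 - 334\right) + \left(-21\right)^{\frac{3}{2}} = -279 - 21 i \sqrt{21}$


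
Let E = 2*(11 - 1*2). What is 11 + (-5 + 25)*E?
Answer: 371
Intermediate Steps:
E = 18 (E = 2*(11 - 2) = 2*9 = 18)
11 + (-5 + 25)*E = 11 + (-5 + 25)*18 = 11 + 20*18 = 11 + 360 = 371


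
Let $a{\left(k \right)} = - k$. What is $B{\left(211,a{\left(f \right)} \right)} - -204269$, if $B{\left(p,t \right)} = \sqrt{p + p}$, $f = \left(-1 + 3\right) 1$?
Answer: $204269 + \sqrt{422} \approx 2.0429 \cdot 10^{5}$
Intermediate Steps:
$f = 2$ ($f = 2 \cdot 1 = 2$)
$B{\left(p,t \right)} = \sqrt{2} \sqrt{p}$ ($B{\left(p,t \right)} = \sqrt{2 p} = \sqrt{2} \sqrt{p}$)
$B{\left(211,a{\left(f \right)} \right)} - -204269 = \sqrt{2} \sqrt{211} - -204269 = \sqrt{422} + 204269 = 204269 + \sqrt{422}$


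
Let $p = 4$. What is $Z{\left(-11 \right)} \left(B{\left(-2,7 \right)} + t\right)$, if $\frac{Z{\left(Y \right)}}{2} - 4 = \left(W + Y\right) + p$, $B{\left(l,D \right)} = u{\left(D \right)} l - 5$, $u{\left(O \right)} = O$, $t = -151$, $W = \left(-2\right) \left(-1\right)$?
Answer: $340$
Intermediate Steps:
$W = 2$
$B{\left(l,D \right)} = -5 + D l$ ($B{\left(l,D \right)} = D l - 5 = -5 + D l$)
$Z{\left(Y \right)} = 20 + 2 Y$ ($Z{\left(Y \right)} = 8 + 2 \left(\left(2 + Y\right) + 4\right) = 8 + 2 \left(6 + Y\right) = 8 + \left(12 + 2 Y\right) = 20 + 2 Y$)
$Z{\left(-11 \right)} \left(B{\left(-2,7 \right)} + t\right) = \left(20 + 2 \left(-11\right)\right) \left(\left(-5 + 7 \left(-2\right)\right) - 151\right) = \left(20 - 22\right) \left(\left(-5 - 14\right) - 151\right) = - 2 \left(-19 - 151\right) = \left(-2\right) \left(-170\right) = 340$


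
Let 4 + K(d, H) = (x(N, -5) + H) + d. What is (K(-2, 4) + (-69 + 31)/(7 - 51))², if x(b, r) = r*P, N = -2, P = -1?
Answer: 7225/484 ≈ 14.928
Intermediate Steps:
x(b, r) = -r (x(b, r) = r*(-1) = -r)
K(d, H) = 1 + H + d (K(d, H) = -4 + ((-1*(-5) + H) + d) = -4 + ((5 + H) + d) = -4 + (5 + H + d) = 1 + H + d)
(K(-2, 4) + (-69 + 31)/(7 - 51))² = ((1 + 4 - 2) + (-69 + 31)/(7 - 51))² = (3 - 38/(-44))² = (3 - 38*(-1/44))² = (3 + 19/22)² = (85/22)² = 7225/484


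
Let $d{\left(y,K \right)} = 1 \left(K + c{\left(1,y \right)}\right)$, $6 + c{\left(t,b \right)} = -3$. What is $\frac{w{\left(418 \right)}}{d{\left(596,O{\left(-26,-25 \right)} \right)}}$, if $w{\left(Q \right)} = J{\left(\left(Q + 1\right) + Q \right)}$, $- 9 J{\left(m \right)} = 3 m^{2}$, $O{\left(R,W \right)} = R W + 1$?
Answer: $- \frac{77841}{214} \approx -363.74$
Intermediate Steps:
$O{\left(R,W \right)} = 1 + R W$
$c{\left(t,b \right)} = -9$ ($c{\left(t,b \right)} = -6 - 3 = -9$)
$d{\left(y,K \right)} = -9 + K$ ($d{\left(y,K \right)} = 1 \left(K - 9\right) = 1 \left(-9 + K\right) = -9 + K$)
$J{\left(m \right)} = - \frac{m^{2}}{3}$ ($J{\left(m \right)} = - \frac{3 m^{2}}{9} = - \frac{m^{2}}{3}$)
$w{\left(Q \right)} = - \frac{\left(1 + 2 Q\right)^{2}}{3}$ ($w{\left(Q \right)} = - \frac{\left(\left(Q + 1\right) + Q\right)^{2}}{3} = - \frac{\left(\left(1 + Q\right) + Q\right)^{2}}{3} = - \frac{\left(1 + 2 Q\right)^{2}}{3}$)
$\frac{w{\left(418 \right)}}{d{\left(596,O{\left(-26,-25 \right)} \right)}} = \frac{\left(- \frac{1}{3}\right) \left(1 + 2 \cdot 418\right)^{2}}{-9 + \left(1 - -650\right)} = \frac{\left(- \frac{1}{3}\right) \left(1 + 836\right)^{2}}{-9 + \left(1 + 650\right)} = \frac{\left(- \frac{1}{3}\right) 837^{2}}{-9 + 651} = \frac{\left(- \frac{1}{3}\right) 700569}{642} = \left(-233523\right) \frac{1}{642} = - \frac{77841}{214}$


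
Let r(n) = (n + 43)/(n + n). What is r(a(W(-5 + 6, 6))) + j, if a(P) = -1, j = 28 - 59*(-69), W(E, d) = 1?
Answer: 4078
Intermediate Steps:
j = 4099 (j = 28 + 4071 = 4099)
r(n) = (43 + n)/(2*n) (r(n) = (43 + n)/((2*n)) = (43 + n)*(1/(2*n)) = (43 + n)/(2*n))
r(a(W(-5 + 6, 6))) + j = (½)*(43 - 1)/(-1) + 4099 = (½)*(-1)*42 + 4099 = -21 + 4099 = 4078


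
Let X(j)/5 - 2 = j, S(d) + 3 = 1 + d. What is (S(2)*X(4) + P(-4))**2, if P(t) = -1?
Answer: 1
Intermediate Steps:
S(d) = -2 + d (S(d) = -3 + (1 + d) = -2 + d)
X(j) = 10 + 5*j
(S(2)*X(4) + P(-4))**2 = ((-2 + 2)*(10 + 5*4) - 1)**2 = (0*(10 + 20) - 1)**2 = (0*30 - 1)**2 = (0 - 1)**2 = (-1)**2 = 1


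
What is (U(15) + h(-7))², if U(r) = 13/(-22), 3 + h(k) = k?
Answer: 54289/484 ≈ 112.17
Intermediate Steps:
h(k) = -3 + k
U(r) = -13/22 (U(r) = 13*(-1/22) = -13/22)
(U(15) + h(-7))² = (-13/22 + (-3 - 7))² = (-13/22 - 10)² = (-233/22)² = 54289/484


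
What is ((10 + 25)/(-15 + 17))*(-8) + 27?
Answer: -113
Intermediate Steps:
((10 + 25)/(-15 + 17))*(-8) + 27 = (35/2)*(-8) + 27 = -140 + 27 = -113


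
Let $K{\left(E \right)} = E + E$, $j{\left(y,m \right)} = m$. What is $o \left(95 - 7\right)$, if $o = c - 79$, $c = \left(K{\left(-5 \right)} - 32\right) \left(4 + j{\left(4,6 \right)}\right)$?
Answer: $-43912$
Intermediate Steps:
$K{\left(E \right)} = 2 E$
$c = -420$ ($c = \left(2 \left(-5\right) - 32\right) \left(4 + 6\right) = \left(-10 - 32\right) 10 = \left(-42\right) 10 = -420$)
$o = -499$ ($o = -420 - 79 = -499$)
$o \left(95 - 7\right) = - 499 \left(95 - 7\right) = \left(-499\right) 88 = -43912$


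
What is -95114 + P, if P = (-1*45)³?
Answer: -186239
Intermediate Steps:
P = -91125 (P = (-45)³ = -91125)
-95114 + P = -95114 - 91125 = -186239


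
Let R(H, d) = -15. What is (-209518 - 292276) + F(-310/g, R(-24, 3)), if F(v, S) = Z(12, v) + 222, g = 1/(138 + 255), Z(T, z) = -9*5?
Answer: -501617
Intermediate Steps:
Z(T, z) = -45
g = 1/393 ≈ 0.0025445
F(v, S) = 177 (F(v, S) = -45 + 222 = 177)
(-209518 - 292276) + F(-310/g, R(-24, 3)) = (-209518 - 292276) + 177 = -501794 + 177 = -501617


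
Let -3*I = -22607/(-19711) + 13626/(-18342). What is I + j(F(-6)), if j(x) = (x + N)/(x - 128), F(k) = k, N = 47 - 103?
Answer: 441408945/1345729103 ≈ 0.32801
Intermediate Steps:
N = -56
I = -2705102/20085509 (I = -(-22607/(-19711) + 13626/(-18342))/3 = -(-22607*(-1/19711) + 13626*(-1/18342))/3 = -(22607/19711 - 757/1019)/3 = -⅓*8115306/20085509 = -2705102/20085509 ≈ -0.13468)
j(x) = (-56 + x)/(-128 + x) (j(x) = (x - 56)/(x - 128) = (-56 + x)/(-128 + x))
I + j(F(-6)) = -2705102/20085509 + (-56 - 6)/(-128 - 6) = -2705102/20085509 - 62/(-134) = -2705102/20085509 - 1/134*(-62) = -2705102/20085509 + 31/67 = 441408945/1345729103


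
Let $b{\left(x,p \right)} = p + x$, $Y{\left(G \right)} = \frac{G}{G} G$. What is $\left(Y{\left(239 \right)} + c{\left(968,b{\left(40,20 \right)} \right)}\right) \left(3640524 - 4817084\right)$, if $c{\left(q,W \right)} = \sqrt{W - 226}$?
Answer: $-281197840 - 1176560 i \sqrt{166} \approx -2.812 \cdot 10^{8} - 1.5159 \cdot 10^{7} i$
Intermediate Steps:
$Y{\left(G \right)} = G$ ($Y{\left(G \right)} = 1 G = G$)
$c{\left(q,W \right)} = \sqrt{-226 + W}$
$\left(Y{\left(239 \right)} + c{\left(968,b{\left(40,20 \right)} \right)}\right) \left(3640524 - 4817084\right) = \left(239 + \sqrt{-226 + \left(20 + 40\right)}\right) \left(3640524 - 4817084\right) = \left(239 + \sqrt{-226 + 60}\right) \left(-1176560\right) = \left(239 + \sqrt{-166}\right) \left(-1176560\right) = \left(239 + i \sqrt{166}\right) \left(-1176560\right) = -281197840 - 1176560 i \sqrt{166}$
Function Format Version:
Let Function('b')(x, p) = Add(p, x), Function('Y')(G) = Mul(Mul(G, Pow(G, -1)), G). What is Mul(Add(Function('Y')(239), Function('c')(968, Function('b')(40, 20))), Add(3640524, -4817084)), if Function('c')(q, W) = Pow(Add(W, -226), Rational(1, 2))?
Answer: Add(-281197840, Mul(-1176560, I, Pow(166, Rational(1, 2)))) ≈ Add(-2.8120e+8, Mul(-1.5159e+7, I))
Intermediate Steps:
Function('Y')(G) = G (Function('Y')(G) = Mul(1, G) = G)
Function('c')(q, W) = Pow(Add(-226, W), Rational(1, 2))
Mul(Add(Function('Y')(239), Function('c')(968, Function('b')(40, 20))), Add(3640524, -4817084)) = Mul(Add(239, Pow(Add(-226, Add(20, 40)), Rational(1, 2))), Add(3640524, -4817084)) = Mul(Add(239, Pow(Add(-226, 60), Rational(1, 2))), -1176560) = Mul(Add(239, Pow(-166, Rational(1, 2))), -1176560) = Mul(Add(239, Mul(I, Pow(166, Rational(1, 2)))), -1176560) = Add(-281197840, Mul(-1176560, I, Pow(166, Rational(1, 2))))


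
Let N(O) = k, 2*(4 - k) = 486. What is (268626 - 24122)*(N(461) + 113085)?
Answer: 27591298384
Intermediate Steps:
k = -239 (k = 4 - ½*486 = 4 - 243 = -239)
N(O) = -239
(268626 - 24122)*(N(461) + 113085) = (268626 - 24122)*(-239 + 113085) = 244504*112846 = 27591298384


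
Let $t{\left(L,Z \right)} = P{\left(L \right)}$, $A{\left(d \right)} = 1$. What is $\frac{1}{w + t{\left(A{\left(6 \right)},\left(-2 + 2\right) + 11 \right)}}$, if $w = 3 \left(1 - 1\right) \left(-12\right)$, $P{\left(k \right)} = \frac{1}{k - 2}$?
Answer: $-1$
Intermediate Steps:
$P{\left(k \right)} = \frac{1}{-2 + k}$
$t{\left(L,Z \right)} = \frac{1}{-2 + L}$
$w = 0$ ($w = 3 \cdot 0 \left(-12\right) = 0 \left(-12\right) = 0$)
$\frac{1}{w + t{\left(A{\left(6 \right)},\left(-2 + 2\right) + 11 \right)}} = \frac{1}{0 + \frac{1}{-2 + 1}} = \frac{1}{0 + \frac{1}{-1}} = \frac{1}{0 - 1} = \frac{1}{-1} = -1$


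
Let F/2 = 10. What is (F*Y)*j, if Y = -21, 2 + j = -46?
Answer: 20160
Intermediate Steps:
F = 20 (F = 2*10 = 20)
j = -48 (j = -2 - 46 = -48)
(F*Y)*j = (20*(-21))*(-48) = -420*(-48) = 20160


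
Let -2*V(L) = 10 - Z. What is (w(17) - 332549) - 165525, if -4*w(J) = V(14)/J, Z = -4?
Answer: -33869025/68 ≈ -4.9807e+5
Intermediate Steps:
V(L) = -7 (V(L) = -(10 - 1*(-4))/2 = -(10 + 4)/2 = -½*14 = -7)
w(J) = 7/(4*J) (w(J) = -(-7)/(4*J) = 7/(4*J))
(w(17) - 332549) - 165525 = ((7/4)/17 - 332549) - 165525 = ((7/4)*(1/17) - 332549) - 165525 = (7/68 - 332549) - 165525 = -22613325/68 - 165525 = -33869025/68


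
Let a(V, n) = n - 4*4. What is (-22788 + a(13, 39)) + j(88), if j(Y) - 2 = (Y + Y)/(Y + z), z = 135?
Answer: -5075973/223 ≈ -22762.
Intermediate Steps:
a(V, n) = -16 + n (a(V, n) = n - 16 = -16 + n)
j(Y) = 2 + 2*Y/(135 + Y) (j(Y) = 2 + (Y + Y)/(Y + 135) = 2 + (2*Y)/(135 + Y) = 2 + 2*Y/(135 + Y))
(-22788 + a(13, 39)) + j(88) = (-22788 + (-16 + 39)) + 2*(135 + 2*88)/(135 + 88) = (-22788 + 23) + 2*(135 + 176)/223 = -22765 + 2*(1/223)*311 = -22765 + 622/223 = -5075973/223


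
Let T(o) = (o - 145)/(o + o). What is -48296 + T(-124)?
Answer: -11977139/248 ≈ -48295.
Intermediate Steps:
T(o) = (-145 + o)/(2*o) (T(o) = (-145 + o)/((2*o)) = (-145 + o)*(1/(2*o)) = (-145 + o)/(2*o))
-48296 + T(-124) = -48296 + (½)*(-145 - 124)/(-124) = -48296 + (½)*(-1/124)*(-269) = -48296 + 269/248 = -11977139/248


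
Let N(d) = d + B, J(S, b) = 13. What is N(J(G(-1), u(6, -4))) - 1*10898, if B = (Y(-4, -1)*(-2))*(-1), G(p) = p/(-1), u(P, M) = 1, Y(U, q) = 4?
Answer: -10877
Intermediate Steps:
G(p) = -p (G(p) = p*(-1) = -p)
B = 8 (B = (4*(-2))*(-1) = -8*(-1) = 8)
N(d) = 8 + d (N(d) = d + 8 = 8 + d)
N(J(G(-1), u(6, -4))) - 1*10898 = (8 + 13) - 1*10898 = 21 - 10898 = -10877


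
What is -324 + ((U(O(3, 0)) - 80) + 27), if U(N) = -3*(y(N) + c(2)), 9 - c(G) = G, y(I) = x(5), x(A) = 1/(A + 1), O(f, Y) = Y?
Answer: -797/2 ≈ -398.50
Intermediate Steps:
x(A) = 1/(1 + A)
y(I) = 1/6 (y(I) = 1/(1 + 5) = 1/6)
c(G) = 9 - G
U(N) = -43/2 (U(N) = -3*(1/6 + (9 - 1*2)) = -3*(1/6 + (9 - 2)) = -3*(1/6 + 7) = -3*43/6 = -43/2)
-324 + ((U(O(3, 0)) - 80) + 27) = -324 + ((-43/2 - 80) + 27) = -324 + (-203/2 + 27) = -324 - 149/2 = -797/2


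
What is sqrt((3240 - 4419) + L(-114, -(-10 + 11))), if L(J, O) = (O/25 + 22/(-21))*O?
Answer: 2*I*sqrt(3246621)/105 ≈ 34.321*I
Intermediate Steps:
L(J, O) = O*(-22/21 + O/25) (L(J, O) = (O*(1/25) + 22*(-1/21))*O = (O/25 - 22/21)*O = (-22/21 + O/25)*O = O*(-22/21 + O/25))
sqrt((3240 - 4419) + L(-114, -(-10 + 11))) = sqrt((3240 - 4419) + (-(-10 + 11))*(-550 + 21*(-(-10 + 11)))/525) = sqrt(-1179 + (-1*1)*(-550 + 21*(-1*1))/525) = sqrt(-1179 + (1/525)*(-1)*(-550 + 21*(-1))) = sqrt(-1179 + (1/525)*(-1)*(-550 - 21)) = sqrt(-1179 + (1/525)*(-1)*(-571)) = sqrt(-1179 + 571/525) = sqrt(-618404/525) = 2*I*sqrt(3246621)/105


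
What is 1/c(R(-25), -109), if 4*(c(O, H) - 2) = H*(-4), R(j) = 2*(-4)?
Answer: 1/111 ≈ 0.0090090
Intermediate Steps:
R(j) = -8
c(O, H) = 2 - H (c(O, H) = 2 + (H*(-4))/4 = 2 + (-4*H)/4 = 2 - H)
1/c(R(-25), -109) = 1/(2 - 1*(-109)) = 1/(2 + 109) = 1/111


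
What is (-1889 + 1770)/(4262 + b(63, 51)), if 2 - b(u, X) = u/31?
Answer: -3689/132121 ≈ -0.027921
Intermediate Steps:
b(u, X) = 2 - u/31
(-1889 + 1770)/(4262 + b(63, 51)) = (-1889 + 1770)/(4262 + (2 - 1/31*63)) = -119/(4262 + (2 - 63/31)) = -119/(4262 - 1/31) = -119/132121/31 = -119*31/132121 = -3689/132121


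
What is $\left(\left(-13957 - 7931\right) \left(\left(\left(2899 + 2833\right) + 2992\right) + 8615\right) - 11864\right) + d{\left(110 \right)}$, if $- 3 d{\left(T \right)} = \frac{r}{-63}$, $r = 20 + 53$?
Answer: $- \frac{71730772271}{189} \approx -3.7953 \cdot 10^{8}$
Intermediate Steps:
$r = 73$
$d{\left(T \right)} = \frac{73}{189}$ ($d{\left(T \right)} = - \frac{73 \frac{1}{-63}}{3} = - \frac{73 \left(- \frac{1}{63}\right)}{3} = \left(- \frac{1}{3}\right) \left(- \frac{73}{63}\right) = \frac{73}{189}$)
$\left(\left(-13957 - 7931\right) \left(\left(\left(2899 + 2833\right) + 2992\right) + 8615\right) - 11864\right) + d{\left(110 \right)} = \left(\left(-13957 - 7931\right) \left(\left(\left(2899 + 2833\right) + 2992\right) + 8615\right) - 11864\right) + \frac{73}{189} = \left(- 21888 \left(\left(5732 + 2992\right) + 8615\right) - 11864\right) + \frac{73}{189} = \left(- 21888 \left(8724 + 8615\right) - 11864\right) + \frac{73}{189} = \left(\left(-21888\right) 17339 - 11864\right) + \frac{73}{189} = \left(-379516032 - 11864\right) + \frac{73}{189} = -379527896 + \frac{73}{189} = - \frac{71730772271}{189}$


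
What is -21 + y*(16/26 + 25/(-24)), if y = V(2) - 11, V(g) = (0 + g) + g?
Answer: -5621/312 ≈ -18.016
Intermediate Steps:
V(g) = 2*g (V(g) = g + g = 2*g)
y = -7 (y = 2*2 - 11 = 4 - 11 = -7)
-21 + y*(16/26 + 25/(-24)) = -21 - 7*(16/26 + 25/(-24)) = -21 - 7*(16*(1/26) + 25*(-1/24)) = -21 - 7*(8/13 - 25/24) = -21 - 7*(-133/312) = -21 + 931/312 = -5621/312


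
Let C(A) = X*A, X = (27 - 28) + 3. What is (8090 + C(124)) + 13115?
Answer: 21453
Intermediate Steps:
X = 2 (X = -1 + 3 = 2)
C(A) = 2*A
(8090 + C(124)) + 13115 = (8090 + 2*124) + 13115 = (8090 + 248) + 13115 = 8338 + 13115 = 21453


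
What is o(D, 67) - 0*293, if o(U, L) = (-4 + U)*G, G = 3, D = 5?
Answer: 3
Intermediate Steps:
o(U, L) = -12 + 3*U (o(U, L) = (-4 + U)*3 = -12 + 3*U)
o(D, 67) - 0*293 = (-12 + 3*5) - 0*293 = (-12 + 15) - 1*0 = 3 + 0 = 3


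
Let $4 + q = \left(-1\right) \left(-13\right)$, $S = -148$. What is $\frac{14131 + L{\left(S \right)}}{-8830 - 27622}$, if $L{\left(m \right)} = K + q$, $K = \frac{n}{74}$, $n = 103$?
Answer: $- \frac{1046463}{2697448} \approx -0.38795$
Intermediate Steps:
$K = \frac{103}{74} \approx 1.3919$
$q = 9$ ($q = -4 - -13 = -4 + 13 = 9$)
$L{\left(m \right)} = \frac{769}{74}$ ($L{\left(m \right)} = \frac{103}{74} + 9 = \frac{769}{74}$)
$\frac{14131 + L{\left(S \right)}}{-8830 - 27622} = \frac{14131 + \frac{769}{74}}{-8830 - 27622} = \frac{1046463}{74 \left(-36452\right)} = \frac{1046463}{74} \left(- \frac{1}{36452}\right) = - \frac{1046463}{2697448}$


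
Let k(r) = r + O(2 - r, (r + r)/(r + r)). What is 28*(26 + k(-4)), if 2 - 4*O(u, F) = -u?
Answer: 672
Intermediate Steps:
O(u, F) = ½ + u/4 (O(u, F) = ½ - (-1)*u/4 = ½ + u/4)
k(r) = 1 + 3*r/4 (k(r) = r + (½ + (2 - r)/4) = r + (½ + (½ - r/4)) = r + (1 - r/4) = 1 + 3*r/4)
28*(26 + k(-4)) = 28*(26 + (1 + (¾)*(-4))) = 28*(26 + (1 - 3)) = 28*(26 - 2) = 28*24 = 672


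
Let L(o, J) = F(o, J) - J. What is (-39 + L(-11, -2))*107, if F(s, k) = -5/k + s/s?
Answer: -7169/2 ≈ -3584.5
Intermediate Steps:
F(s, k) = 1 - 5/k (F(s, k) = -5/k + 1 = 1 - 5/k)
L(o, J) = -J + (-5 + J)/J (L(o, J) = (-5 + J)/J - J = -J + (-5 + J)/J)
(-39 + L(-11, -2))*107 = (-39 + (1 - 1*(-2) - 5/(-2)))*107 = (-39 + (1 + 2 - 5*(-1/2)))*107 = (-39 + (1 + 2 + 5/2))*107 = (-39 + 11/2)*107 = -67/2*107 = -7169/2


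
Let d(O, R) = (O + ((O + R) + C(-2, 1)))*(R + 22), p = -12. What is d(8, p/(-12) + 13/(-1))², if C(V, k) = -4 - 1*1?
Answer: 100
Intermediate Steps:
C(V, k) = -5 (C(V, k) = -4 - 1 = -5)
d(O, R) = (22 + R)*(-5 + R + 2*O) (d(O, R) = (O + ((O + R) - 5))*(R + 22) = (O + (-5 + O + R))*(22 + R) = (-5 + R + 2*O)*(22 + R) = (22 + R)*(-5 + R + 2*O))
d(8, p/(-12) + 13/(-1))² = (-110 + (-12/(-12) + 13/(-1))² + 17*(-12/(-12) + 13/(-1)) + 44*8 + 2*8*(-12/(-12) + 13/(-1)))² = (-110 + (-12*(-1/12) + 13*(-1))² + 17*(-12*(-1/12) + 13*(-1)) + 352 + 2*8*(-12*(-1/12) + 13*(-1)))² = (-110 + (1 - 13)² + 17*(1 - 13) + 352 + 2*8*(1 - 13))² = (-110 + (-12)² + 17*(-12) + 352 + 2*8*(-12))² = (-110 + 144 - 204 + 352 - 192)² = (-10)² = 100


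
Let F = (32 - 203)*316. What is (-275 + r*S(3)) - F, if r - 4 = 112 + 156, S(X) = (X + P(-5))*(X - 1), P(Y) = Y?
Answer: 52673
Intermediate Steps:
F = -54036 (F = -171*316 = -54036)
S(X) = (-1 + X)*(-5 + X) (S(X) = (X - 5)*(X - 1) = (-5 + X)*(-1 + X) = (-1 + X)*(-5 + X))
r = 272 (r = 4 + (112 + 156) = 4 + 268 = 272)
(-275 + r*S(3)) - F = (-275 + 272*(5 + 3² - 6*3)) - 1*(-54036) = (-275 + 272*(5 + 9 - 18)) + 54036 = (-275 + 272*(-4)) + 54036 = (-275 - 1088) + 54036 = -1363 + 54036 = 52673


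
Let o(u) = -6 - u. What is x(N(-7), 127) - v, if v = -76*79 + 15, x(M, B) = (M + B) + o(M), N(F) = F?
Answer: 6110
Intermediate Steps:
x(M, B) = -6 + B (x(M, B) = (M + B) + (-6 - M) = (B + M) + (-6 - M) = -6 + B)
v = -5989 (v = -6004 + 15 = -5989)
x(N(-7), 127) - v = (-6 + 127) - 1*(-5989) = 121 + 5989 = 6110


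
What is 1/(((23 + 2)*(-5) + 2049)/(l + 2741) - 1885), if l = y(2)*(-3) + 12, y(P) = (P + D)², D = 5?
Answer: -1303/2455193 ≈ -0.00053071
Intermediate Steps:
y(P) = (5 + P)² (y(P) = (P + 5)² = (5 + P)²)
l = -135 (l = (5 + 2)²*(-3) + 12 = 7²*(-3) + 12 = 49*(-3) + 12 = -147 + 12 = -135)
1/(((23 + 2)*(-5) + 2049)/(l + 2741) - 1885) = 1/(((23 + 2)*(-5) + 2049)/(-135 + 2741) - 1885) = 1/((25*(-5) + 2049)/2606 - 1885) = 1/((-125 + 2049)*(1/2606) - 1885) = 1/(1924*(1/2606) - 1885) = 1/(962/1303 - 1885) = 1/(-2455193/1303) = -1303/2455193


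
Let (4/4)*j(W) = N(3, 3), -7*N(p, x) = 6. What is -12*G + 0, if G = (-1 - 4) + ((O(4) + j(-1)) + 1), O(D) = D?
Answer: 72/7 ≈ 10.286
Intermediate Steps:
N(p, x) = -6/7 (N(p, x) = -⅐*6 = -6/7)
j(W) = -6/7
G = -6/7 (G = (-1 - 4) + ((4 - 6/7) + 1) = -5 + (22/7 + 1) = -5 + 29/7 = -6/7 ≈ -0.85714)
-12*G + 0 = -12*(-6/7) + 0 = 72/7 + 0 = 72/7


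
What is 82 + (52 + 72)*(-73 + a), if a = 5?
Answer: -8350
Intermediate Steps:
82 + (52 + 72)*(-73 + a) = 82 + (52 + 72)*(-73 + 5) = 82 + 124*(-68) = 82 - 8432 = -8350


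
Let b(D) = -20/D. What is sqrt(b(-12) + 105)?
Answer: 8*sqrt(15)/3 ≈ 10.328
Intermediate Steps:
sqrt(b(-12) + 105) = sqrt(-20/(-12) + 105) = sqrt(-20*(-1/12) + 105) = sqrt(5/3 + 105) = sqrt(320/3) = 8*sqrt(15)/3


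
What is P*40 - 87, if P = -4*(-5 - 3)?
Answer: 1193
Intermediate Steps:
P = 32 (P = -4*(-8) = 32)
P*40 - 87 = 32*40 - 87 = 1280 - 87 = 1193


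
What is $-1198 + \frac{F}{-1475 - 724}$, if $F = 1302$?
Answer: $- \frac{878568}{733} \approx -1198.6$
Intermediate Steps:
$-1198 + \frac{F}{-1475 - 724} = -1198 + \frac{1302}{-1475 - 724} = -1198 + \frac{1302}{-2199} = -1198 + 1302 \left(- \frac{1}{2199}\right) = -1198 - \frac{434}{733} = - \frac{878568}{733}$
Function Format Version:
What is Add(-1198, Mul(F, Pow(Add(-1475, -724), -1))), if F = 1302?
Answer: Rational(-878568, 733) ≈ -1198.6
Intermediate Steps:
Add(-1198, Mul(F, Pow(Add(-1475, -724), -1))) = Add(-1198, Mul(1302, Pow(Add(-1475, -724), -1))) = Add(-1198, Mul(1302, Pow(-2199, -1))) = Add(-1198, Mul(1302, Rational(-1, 2199))) = Add(-1198, Rational(-434, 733)) = Rational(-878568, 733)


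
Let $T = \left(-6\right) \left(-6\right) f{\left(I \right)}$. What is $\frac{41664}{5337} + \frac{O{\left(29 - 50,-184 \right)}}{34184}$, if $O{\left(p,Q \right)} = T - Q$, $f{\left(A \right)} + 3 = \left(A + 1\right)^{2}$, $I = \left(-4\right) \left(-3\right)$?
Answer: $\frac{60713254}{7601667} \approx 7.9868$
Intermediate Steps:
$I = 12$
$f{\left(A \right)} = -3 + \left(1 + A\right)^{2}$ ($f{\left(A \right)} = -3 + \left(A + 1\right)^{2} = -3 + \left(1 + A\right)^{2}$)
$T = 5976$ ($T = \left(-6\right) \left(-6\right) \left(-3 + \left(1 + 12\right)^{2}\right) = 36 \left(-3 + 13^{2}\right) = 36 \left(-3 + 169\right) = 36 \cdot 166 = 5976$)
$O{\left(p,Q \right)} = 5976 - Q$
$\frac{41664}{5337} + \frac{O{\left(29 - 50,-184 \right)}}{34184} = \frac{41664}{5337} + \frac{5976 - -184}{34184} = 41664 \cdot \frac{1}{5337} + \left(5976 + 184\right) \frac{1}{34184} = \frac{13888}{1779} + 6160 \cdot \frac{1}{34184} = \frac{13888}{1779} + \frac{770}{4273} = \frac{60713254}{7601667}$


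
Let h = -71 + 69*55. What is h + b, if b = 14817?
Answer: 18541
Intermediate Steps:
h = 3724 (h = -71 + 3795 = 3724)
h + b = 3724 + 14817 = 18541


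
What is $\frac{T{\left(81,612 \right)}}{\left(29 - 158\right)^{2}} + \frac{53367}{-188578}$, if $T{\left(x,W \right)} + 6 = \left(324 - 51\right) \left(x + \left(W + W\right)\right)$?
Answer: $\frac{22098176485}{1046042166} \approx 21.126$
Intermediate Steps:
$T{\left(x,W \right)} = -6 + 273 x + 546 W$ ($T{\left(x,W \right)} = -6 + \left(324 - 51\right) \left(x + \left(W + W\right)\right) = -6 + 273 \left(x + 2 W\right) = -6 + \left(273 x + 546 W\right) = -6 + 273 x + 546 W$)
$\frac{T{\left(81,612 \right)}}{\left(29 - 158\right)^{2}} + \frac{53367}{-188578} = \frac{-6 + 273 \cdot 81 + 546 \cdot 612}{\left(29 - 158\right)^{2}} + \frac{53367}{-188578} = \frac{-6 + 22113 + 334152}{\left(-129\right)^{2}} + 53367 \left(- \frac{1}{188578}\right) = \frac{356259}{16641} - \frac{53367}{188578} = 356259 \cdot \frac{1}{16641} - \frac{53367}{188578} = \frac{118753}{5547} - \frac{53367}{188578} = \frac{22098176485}{1046042166}$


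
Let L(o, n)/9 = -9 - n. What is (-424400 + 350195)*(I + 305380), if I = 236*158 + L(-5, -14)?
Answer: -25431018165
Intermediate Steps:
L(o, n) = -81 - 9*n (L(o, n) = 9*(-9 - n) = -81 - 9*n)
I = 37333 (I = 236*158 + (-81 - 9*(-14)) = 37288 + (-81 + 126) = 37288 + 45 = 37333)
(-424400 + 350195)*(I + 305380) = (-424400 + 350195)*(37333 + 305380) = -74205*342713 = -25431018165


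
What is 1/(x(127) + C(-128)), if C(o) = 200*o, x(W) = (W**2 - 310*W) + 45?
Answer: -1/48796 ≈ -2.0493e-5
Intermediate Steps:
x(W) = 45 + W**2 - 310*W
1/(x(127) + C(-128)) = 1/((45 + 127**2 - 310*127) + 200*(-128)) = 1/((45 + 16129 - 39370) - 25600) = 1/(-23196 - 25600) = 1/(-48796) = -1/48796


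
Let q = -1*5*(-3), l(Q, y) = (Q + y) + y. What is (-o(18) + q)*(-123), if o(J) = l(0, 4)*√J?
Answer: -1845 + 2952*√2 ≈ 2329.8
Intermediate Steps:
l(Q, y) = Q + 2*y
o(J) = 8*√J (o(J) = (0 + 2*4)*√J = (0 + 8)*√J = 8*√J)
q = 15 (q = -5*(-3) = 15)
(-o(18) + q)*(-123) = (-8*√18 + 15)*(-123) = (-8*3*√2 + 15)*(-123) = (-24*√2 + 15)*(-123) = (15 - 24*√2)*(-123) = -1845 + 2952*√2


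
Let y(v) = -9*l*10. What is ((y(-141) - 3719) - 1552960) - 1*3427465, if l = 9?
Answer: -4984954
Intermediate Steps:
y(v) = -810 (y(v) = -9*9*10 = -81*10 = -810)
((y(-141) - 3719) - 1552960) - 1*3427465 = ((-810 - 3719) - 1552960) - 1*3427465 = (-4529 - 1552960) - 3427465 = -1557489 - 3427465 = -4984954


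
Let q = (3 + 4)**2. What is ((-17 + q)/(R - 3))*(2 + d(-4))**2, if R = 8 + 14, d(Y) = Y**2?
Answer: 10368/19 ≈ 545.68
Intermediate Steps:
R = 22
q = 49 (q = 7**2 = 49)
((-17 + q)/(R - 3))*(2 + d(-4))**2 = ((-17 + 49)/(22 - 3))*(2 + (-4)**2)**2 = (32/19)*(2 + 16)**2 = (32*(1/19))*18**2 = (32/19)*324 = 10368/19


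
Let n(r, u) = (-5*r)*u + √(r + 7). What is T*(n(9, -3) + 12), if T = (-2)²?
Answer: 604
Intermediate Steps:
T = 4
n(r, u) = √(7 + r) - 5*r*u (n(r, u) = -5*r*u + √(7 + r) = √(7 + r) - 5*r*u)
T*(n(9, -3) + 12) = 4*((√(7 + 9) - 5*9*(-3)) + 12) = 4*((√16 + 135) + 12) = 4*((4 + 135) + 12) = 4*(139 + 12) = 4*151 = 604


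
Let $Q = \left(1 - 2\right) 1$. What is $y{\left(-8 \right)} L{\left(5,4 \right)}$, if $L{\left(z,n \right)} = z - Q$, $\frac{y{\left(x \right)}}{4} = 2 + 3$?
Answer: $120$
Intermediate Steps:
$y{\left(x \right)} = 20$ ($y{\left(x \right)} = 4 \left(2 + 3\right) = 4 \cdot 5 = 20$)
$Q = -1$ ($Q = \left(-1\right) 1 = -1$)
$L{\left(z,n \right)} = 1 + z$ ($L{\left(z,n \right)} = z - -1 = z + 1 = 1 + z$)
$y{\left(-8 \right)} L{\left(5,4 \right)} = 20 \left(1 + 5\right) = 20 \cdot 6 = 120$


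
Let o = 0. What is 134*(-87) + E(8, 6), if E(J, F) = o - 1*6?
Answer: -11664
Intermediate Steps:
E(J, F) = -6 (E(J, F) = 0 - 1*6 = 0 - 6 = -6)
134*(-87) + E(8, 6) = 134*(-87) - 6 = -11658 - 6 = -11664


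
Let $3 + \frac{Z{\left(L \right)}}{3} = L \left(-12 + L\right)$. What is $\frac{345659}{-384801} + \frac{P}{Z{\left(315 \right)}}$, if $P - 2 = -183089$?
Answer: $- \frac{18824802169}{12242059014} \approx -1.5377$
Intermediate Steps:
$Z{\left(L \right)} = -9 + 3 L \left(-12 + L\right)$
$P = -183087$ ($P = 2 - 183089 = -183087$)
$\frac{345659}{-384801} + \frac{P}{Z{\left(315 \right)}} = \frac{345659}{-384801} - \frac{183087}{-9 - 11340 + 3 \cdot 315^{2}} = 345659 \left(- \frac{1}{384801}\right) - \frac{183087}{-9 - 11340 + 3 \cdot 99225} = - \frac{345659}{384801} - \frac{183087}{-9 - 11340 + 297675} = - \frac{345659}{384801} - \frac{183087}{286326} = - \frac{345659}{384801} - \frac{20343}{31814} = - \frac{18824802169}{12242059014}$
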